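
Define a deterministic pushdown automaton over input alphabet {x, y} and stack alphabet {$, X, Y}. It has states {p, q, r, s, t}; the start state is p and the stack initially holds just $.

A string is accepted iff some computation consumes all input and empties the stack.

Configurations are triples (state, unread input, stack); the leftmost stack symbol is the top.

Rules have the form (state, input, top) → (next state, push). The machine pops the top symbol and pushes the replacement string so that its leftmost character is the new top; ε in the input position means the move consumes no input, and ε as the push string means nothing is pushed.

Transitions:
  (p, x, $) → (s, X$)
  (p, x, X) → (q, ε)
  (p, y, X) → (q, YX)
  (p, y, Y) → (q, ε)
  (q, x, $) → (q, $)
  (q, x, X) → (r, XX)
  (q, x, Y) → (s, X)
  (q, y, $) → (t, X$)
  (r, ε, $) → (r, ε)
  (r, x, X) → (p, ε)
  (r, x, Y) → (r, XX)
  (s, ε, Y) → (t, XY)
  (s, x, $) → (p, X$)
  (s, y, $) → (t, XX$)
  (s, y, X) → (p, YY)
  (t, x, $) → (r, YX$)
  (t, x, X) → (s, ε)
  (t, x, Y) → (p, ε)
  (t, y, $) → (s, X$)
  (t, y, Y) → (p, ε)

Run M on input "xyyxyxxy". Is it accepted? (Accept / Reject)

Reject

(p, xyyxyxxy, $)
  read x, top $: go to s, push X$ → (s, yyxyxxy, X$)
  read y, top X: go to p, push YY → (p, yxyxxy, YY$)
  read y, top Y: go to q, push ε → (q, xyxxy, Y$)
  read x, top Y: go to s, push X → (s, yxxy, X$)
  read y, top X: go to p, push YY → (p, xxy, YY$)
No transition applies at (p, xxy, YY$); input not fully consumed.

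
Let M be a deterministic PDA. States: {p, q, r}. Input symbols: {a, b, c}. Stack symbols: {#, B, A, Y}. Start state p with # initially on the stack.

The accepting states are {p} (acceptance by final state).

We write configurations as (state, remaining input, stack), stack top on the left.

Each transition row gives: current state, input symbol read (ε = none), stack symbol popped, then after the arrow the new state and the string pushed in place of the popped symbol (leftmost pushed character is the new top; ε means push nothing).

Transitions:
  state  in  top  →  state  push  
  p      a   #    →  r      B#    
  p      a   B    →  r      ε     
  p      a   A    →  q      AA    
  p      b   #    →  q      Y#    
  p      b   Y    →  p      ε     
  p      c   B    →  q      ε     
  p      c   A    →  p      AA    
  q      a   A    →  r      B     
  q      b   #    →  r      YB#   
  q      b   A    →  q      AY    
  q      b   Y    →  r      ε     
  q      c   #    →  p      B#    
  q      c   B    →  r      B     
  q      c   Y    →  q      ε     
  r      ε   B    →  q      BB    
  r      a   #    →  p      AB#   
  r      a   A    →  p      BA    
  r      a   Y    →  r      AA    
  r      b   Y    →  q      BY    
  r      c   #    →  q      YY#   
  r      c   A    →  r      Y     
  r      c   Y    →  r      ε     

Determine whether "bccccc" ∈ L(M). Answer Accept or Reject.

(p, bccccc, #)
  read b, top #: go to q, push Y# → (q, ccccc, Y#)
  read c, top Y: go to q, push ε → (q, cccc, #)
  read c, top #: go to p, push B# → (p, ccc, B#)
  read c, top B: go to q, push ε → (q, cc, #)
  read c, top #: go to p, push B# → (p, c, B#)
  read c, top B: go to q, push ε → (q, ε, #)
All input consumed; state q ∉ F and no further ε-move applies.

Reject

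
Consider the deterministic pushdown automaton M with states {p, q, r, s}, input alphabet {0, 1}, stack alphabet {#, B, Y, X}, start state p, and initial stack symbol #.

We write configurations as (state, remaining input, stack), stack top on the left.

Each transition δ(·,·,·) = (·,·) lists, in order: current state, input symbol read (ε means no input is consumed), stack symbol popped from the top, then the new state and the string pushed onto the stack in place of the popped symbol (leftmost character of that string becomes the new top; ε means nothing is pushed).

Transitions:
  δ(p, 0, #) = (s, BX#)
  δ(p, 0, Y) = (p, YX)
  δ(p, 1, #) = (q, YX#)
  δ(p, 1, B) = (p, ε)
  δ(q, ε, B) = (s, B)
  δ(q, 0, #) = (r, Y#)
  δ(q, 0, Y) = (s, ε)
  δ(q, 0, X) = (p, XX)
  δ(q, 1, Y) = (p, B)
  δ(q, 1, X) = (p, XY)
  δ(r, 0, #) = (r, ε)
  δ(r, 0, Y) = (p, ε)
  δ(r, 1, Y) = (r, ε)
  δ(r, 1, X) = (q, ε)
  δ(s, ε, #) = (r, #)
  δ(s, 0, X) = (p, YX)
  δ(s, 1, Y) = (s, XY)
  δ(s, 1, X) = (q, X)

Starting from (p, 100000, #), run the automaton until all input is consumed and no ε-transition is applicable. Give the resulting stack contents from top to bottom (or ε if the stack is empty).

(p, 100000, #)
  read 1, top #: go to q, push YX# → (q, 00000, YX#)
  read 0, top Y: go to s, push ε → (s, 0000, X#)
  read 0, top X: go to p, push YX → (p, 000, YX#)
  read 0, top Y: go to p, push YX → (p, 00, YXX#)
  read 0, top Y: go to p, push YX → (p, 0, YXXX#)
  read 0, top Y: go to p, push YX → (p, ε, YXXXX#)
All input consumed in state p with stack YXXXX#.

YXXXX#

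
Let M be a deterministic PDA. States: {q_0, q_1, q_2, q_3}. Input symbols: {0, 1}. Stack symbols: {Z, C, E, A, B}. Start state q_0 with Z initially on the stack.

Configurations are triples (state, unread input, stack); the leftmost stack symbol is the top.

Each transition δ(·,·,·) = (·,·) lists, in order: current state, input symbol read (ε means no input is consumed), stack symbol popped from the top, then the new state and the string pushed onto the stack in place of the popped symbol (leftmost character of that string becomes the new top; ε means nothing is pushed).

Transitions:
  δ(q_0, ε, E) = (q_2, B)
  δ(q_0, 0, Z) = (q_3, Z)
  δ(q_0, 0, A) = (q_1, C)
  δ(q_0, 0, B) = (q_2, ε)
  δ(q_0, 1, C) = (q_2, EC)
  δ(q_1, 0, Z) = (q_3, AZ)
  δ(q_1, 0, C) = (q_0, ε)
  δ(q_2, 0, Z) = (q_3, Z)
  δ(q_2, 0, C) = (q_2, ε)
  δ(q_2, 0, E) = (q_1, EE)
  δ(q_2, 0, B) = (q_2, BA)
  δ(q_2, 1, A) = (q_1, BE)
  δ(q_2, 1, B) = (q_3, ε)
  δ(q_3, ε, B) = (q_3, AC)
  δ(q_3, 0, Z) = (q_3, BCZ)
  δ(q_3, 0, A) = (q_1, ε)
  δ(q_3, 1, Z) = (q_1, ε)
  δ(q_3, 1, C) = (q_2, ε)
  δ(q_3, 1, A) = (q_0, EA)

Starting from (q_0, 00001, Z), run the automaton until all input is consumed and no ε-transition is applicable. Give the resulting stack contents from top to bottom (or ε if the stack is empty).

ECZ

(q_0, 00001, Z)
  read 0, top Z: go to q_3, push Z → (q_3, 0001, Z)
  read 0, top Z: go to q_3, push BCZ → (q_3, 001, BCZ)
  ε-move, top B: go to q_3, push AC → (q_3, 001, ACCZ)
  read 0, top A: go to q_1, push ε → (q_1, 01, CCZ)
  read 0, top C: go to q_0, push ε → (q_0, 1, CZ)
  read 1, top C: go to q_2, push EC → (q_2, ε, ECZ)
All input consumed in state q_2 with stack ECZ.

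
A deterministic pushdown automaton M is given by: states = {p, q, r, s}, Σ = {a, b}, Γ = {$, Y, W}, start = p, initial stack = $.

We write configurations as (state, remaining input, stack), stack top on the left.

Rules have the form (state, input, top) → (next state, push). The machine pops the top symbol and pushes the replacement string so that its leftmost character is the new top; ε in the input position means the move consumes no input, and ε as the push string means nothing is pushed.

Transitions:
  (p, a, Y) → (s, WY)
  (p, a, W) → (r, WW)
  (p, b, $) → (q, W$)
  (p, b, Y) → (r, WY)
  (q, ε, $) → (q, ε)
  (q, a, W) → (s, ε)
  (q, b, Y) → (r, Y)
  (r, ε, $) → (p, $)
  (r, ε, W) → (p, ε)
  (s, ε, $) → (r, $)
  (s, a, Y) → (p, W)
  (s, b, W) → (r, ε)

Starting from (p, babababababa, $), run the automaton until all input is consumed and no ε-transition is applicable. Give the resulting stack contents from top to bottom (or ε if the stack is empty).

(p, babababababa, $) ⊢ (q, abababababa, W$) ⊢ (s, bababababa, $) ⊢ (r, bababababa, $) ⊢ (p, bababababa, $) ⊢ (q, ababababa, W$) ⊢ (s, babababa, $) ⊢ (r, babababa, $) ⊢ (p, babababa, $) ⊢ (q, abababa, W$) ⊢ (s, bababa, $) ⊢ (r, bababa, $) ⊢ (p, bababa, $) ⊢ (q, ababa, W$) ⊢ (s, baba, $) ⊢ (r, baba, $) ⊢ (p, baba, $) ⊢ (q, aba, W$) ⊢ (s, ba, $) ⊢ (r, ba, $) ⊢ (p, ba, $) ⊢ (q, a, W$) ⊢ (s, ε, $) ⊢ (r, ε, $) ⊢ (p, ε, $)
All input consumed in state p with stack $.

$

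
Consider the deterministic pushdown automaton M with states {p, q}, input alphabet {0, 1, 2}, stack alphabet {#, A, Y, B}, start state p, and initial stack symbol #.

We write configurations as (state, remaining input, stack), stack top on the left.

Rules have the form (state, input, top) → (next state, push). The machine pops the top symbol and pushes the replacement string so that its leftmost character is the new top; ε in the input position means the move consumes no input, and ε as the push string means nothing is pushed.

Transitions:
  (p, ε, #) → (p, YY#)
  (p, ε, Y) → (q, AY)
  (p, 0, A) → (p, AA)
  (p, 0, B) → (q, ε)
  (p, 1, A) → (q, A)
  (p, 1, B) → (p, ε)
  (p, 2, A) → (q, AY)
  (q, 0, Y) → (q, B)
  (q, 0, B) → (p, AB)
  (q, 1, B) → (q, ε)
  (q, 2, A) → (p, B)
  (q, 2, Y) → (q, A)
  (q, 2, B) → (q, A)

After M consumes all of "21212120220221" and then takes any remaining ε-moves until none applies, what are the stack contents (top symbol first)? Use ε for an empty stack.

AYY#

(p, 21212120220221, #) ⊢ (p, 21212120220221, YY#) ⊢ (q, 21212120220221, AYY#) ⊢ (p, 1212120220221, BYY#) ⊢ (p, 212120220221, YY#) ⊢ (q, 212120220221, AYY#) ⊢ (p, 12120220221, BYY#) ⊢ (p, 2120220221, YY#) ⊢ (q, 2120220221, AYY#) ⊢ (p, 120220221, BYY#) ⊢ (p, 20220221, YY#) ⊢ (q, 20220221, AYY#) ⊢ (p, 0220221, BYY#) ⊢ (q, 220221, YY#) ⊢ (q, 20221, AY#) ⊢ (p, 0221, BY#) ⊢ (q, 221, Y#) ⊢ (q, 21, A#) ⊢ (p, 1, B#) ⊢ (p, ε, #) ⊢ (p, ε, YY#) ⊢ (q, ε, AYY#)
All input consumed in state q with stack AYY#.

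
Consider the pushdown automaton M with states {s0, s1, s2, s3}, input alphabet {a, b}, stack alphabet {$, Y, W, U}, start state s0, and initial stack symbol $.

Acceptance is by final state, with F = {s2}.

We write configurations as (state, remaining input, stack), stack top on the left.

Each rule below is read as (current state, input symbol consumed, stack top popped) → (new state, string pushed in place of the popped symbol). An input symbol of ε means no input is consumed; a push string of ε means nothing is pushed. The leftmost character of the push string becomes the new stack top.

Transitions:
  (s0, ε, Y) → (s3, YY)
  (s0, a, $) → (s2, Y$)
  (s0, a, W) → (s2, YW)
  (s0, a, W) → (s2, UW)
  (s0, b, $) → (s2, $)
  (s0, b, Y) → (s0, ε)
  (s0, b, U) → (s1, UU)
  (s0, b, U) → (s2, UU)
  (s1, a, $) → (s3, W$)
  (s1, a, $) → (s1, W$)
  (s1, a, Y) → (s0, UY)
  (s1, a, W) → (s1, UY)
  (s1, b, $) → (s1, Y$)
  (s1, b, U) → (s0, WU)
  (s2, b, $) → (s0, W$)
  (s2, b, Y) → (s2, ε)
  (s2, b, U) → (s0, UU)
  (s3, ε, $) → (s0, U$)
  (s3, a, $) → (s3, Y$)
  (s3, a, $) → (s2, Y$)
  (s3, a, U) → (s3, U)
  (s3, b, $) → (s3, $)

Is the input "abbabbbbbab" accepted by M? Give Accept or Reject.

One accepting computation: (s0, abbabbbbbab, $) ⊢ (s2, bbabbbbbab, Y$) ⊢ (s2, babbbbbab, $) ⊢ (s0, abbbbbab, W$) ⊢ (s2, bbbbbab, UW$) ⊢ (s0, bbbbab, UUW$) ⊢ (s2, bbbab, UUUW$) ⊢ (s0, bbab, UUUUW$) ⊢ (s1, bab, UUUUUW$) ⊢ (s0, ab, WUUUUUW$) ⊢ (s2, b, YWUUUUUW$) ⊢ (s2, ε, WUUUUUW$)
All input consumed and state s2 ∈ F.

Accept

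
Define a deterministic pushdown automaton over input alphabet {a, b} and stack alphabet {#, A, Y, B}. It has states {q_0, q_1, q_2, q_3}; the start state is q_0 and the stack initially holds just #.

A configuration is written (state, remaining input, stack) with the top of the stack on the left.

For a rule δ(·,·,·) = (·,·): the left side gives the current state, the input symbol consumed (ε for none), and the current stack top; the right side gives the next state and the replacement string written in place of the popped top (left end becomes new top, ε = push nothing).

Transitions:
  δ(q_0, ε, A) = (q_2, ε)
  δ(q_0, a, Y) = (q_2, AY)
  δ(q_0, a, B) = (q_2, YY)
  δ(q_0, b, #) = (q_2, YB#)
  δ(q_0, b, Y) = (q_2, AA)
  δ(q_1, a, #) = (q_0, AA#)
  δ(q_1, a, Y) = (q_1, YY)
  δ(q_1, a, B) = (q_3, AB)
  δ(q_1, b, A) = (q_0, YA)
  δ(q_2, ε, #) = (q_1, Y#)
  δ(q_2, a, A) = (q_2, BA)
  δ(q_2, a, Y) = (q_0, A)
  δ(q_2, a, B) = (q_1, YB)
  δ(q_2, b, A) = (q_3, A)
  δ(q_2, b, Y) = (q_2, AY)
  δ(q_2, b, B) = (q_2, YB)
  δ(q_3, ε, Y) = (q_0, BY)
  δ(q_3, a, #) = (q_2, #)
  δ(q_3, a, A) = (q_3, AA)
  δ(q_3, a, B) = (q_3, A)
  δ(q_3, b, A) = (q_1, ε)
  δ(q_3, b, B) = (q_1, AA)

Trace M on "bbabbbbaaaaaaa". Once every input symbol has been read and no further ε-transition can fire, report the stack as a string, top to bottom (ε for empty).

YYYYYYYYBAYB#

(q_0, bbabbbbaaaaaaa, #) ⊢ (q_2, babbbbaaaaaaa, YB#) ⊢ (q_2, abbbbaaaaaaa, AYB#) ⊢ (q_2, bbbbaaaaaaa, BAYB#) ⊢ (q_2, bbbaaaaaaa, YBAYB#) ⊢ (q_2, bbaaaaaaa, AYBAYB#) ⊢ (q_3, baaaaaaa, AYBAYB#) ⊢ (q_1, aaaaaaa, YBAYB#) ⊢ (q_1, aaaaaa, YYBAYB#) ⊢ (q_1, aaaaa, YYYBAYB#) ⊢ (q_1, aaaa, YYYYBAYB#) ⊢ (q_1, aaa, YYYYYBAYB#) ⊢ (q_1, aa, YYYYYYBAYB#) ⊢ (q_1, a, YYYYYYYBAYB#) ⊢ (q_1, ε, YYYYYYYYBAYB#)
All input consumed in state q_1 with stack YYYYYYYYBAYB#.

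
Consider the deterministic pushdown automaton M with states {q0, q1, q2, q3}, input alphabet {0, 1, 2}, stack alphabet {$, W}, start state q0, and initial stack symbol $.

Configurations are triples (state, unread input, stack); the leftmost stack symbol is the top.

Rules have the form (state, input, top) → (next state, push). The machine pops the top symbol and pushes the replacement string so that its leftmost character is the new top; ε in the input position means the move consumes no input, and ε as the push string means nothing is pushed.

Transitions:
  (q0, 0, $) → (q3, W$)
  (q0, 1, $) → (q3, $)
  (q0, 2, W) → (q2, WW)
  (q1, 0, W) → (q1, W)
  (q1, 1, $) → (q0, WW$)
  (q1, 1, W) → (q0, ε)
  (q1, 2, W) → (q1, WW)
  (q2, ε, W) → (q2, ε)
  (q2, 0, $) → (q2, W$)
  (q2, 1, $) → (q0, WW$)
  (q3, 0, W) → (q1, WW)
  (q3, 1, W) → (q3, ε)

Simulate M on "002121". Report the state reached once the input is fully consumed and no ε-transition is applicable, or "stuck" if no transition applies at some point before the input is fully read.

(q0, 002121, $)
  read 0, top $: go to q3, push W$ → (q3, 02121, W$)
  read 0, top W: go to q1, push WW → (q1, 2121, WW$)
  read 2, top W: go to q1, push WW → (q1, 121, WWW$)
  read 1, top W: go to q0, push ε → (q0, 21, WW$)
  read 2, top W: go to q2, push WW → (q2, 1, WWW$)
  ε-move, top W: go to q2, push ε → (q2, 1, WW$)
  ε-move, top W: go to q2, push ε → (q2, 1, W$)
  ε-move, top W: go to q2, push ε → (q2, 1, $)
  read 1, top $: go to q0, push WW$ → (q0, ε, WW$)
All input consumed; M is in state q0.

q0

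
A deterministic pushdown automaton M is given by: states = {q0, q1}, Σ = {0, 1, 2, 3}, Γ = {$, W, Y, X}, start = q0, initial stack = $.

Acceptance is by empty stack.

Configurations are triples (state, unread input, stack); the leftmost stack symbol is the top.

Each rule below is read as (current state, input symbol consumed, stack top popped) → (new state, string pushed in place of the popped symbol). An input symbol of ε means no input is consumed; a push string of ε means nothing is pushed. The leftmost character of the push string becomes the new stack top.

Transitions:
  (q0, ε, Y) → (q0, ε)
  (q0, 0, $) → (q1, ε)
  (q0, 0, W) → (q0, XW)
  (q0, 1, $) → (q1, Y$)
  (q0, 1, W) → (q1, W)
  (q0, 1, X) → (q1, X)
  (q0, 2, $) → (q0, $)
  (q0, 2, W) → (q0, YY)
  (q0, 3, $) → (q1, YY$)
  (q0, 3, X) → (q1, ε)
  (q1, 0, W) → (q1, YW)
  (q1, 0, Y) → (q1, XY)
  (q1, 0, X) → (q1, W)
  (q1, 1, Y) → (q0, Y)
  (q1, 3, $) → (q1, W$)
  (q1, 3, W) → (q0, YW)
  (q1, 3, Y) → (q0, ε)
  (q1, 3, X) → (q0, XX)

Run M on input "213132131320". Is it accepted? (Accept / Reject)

Accept

(q0, 213132131320, $)
  read 2, top $: go to q0, push $ → (q0, 13132131320, $)
  read 1, top $: go to q1, push Y$ → (q1, 3132131320, Y$)
  read 3, top Y: go to q0, push ε → (q0, 132131320, $)
  read 1, top $: go to q1, push Y$ → (q1, 32131320, Y$)
  read 3, top Y: go to q0, push ε → (q0, 2131320, $)
  read 2, top $: go to q0, push $ → (q0, 131320, $)
  read 1, top $: go to q1, push Y$ → (q1, 31320, Y$)
  read 3, top Y: go to q0, push ε → (q0, 1320, $)
  read 1, top $: go to q1, push Y$ → (q1, 320, Y$)
  read 3, top Y: go to q0, push ε → (q0, 20, $)
  read 2, top $: go to q0, push $ → (q0, 0, $)
  read 0, top $: go to q1, push ε → (q1, ε, ε)
All input consumed and the stack is empty.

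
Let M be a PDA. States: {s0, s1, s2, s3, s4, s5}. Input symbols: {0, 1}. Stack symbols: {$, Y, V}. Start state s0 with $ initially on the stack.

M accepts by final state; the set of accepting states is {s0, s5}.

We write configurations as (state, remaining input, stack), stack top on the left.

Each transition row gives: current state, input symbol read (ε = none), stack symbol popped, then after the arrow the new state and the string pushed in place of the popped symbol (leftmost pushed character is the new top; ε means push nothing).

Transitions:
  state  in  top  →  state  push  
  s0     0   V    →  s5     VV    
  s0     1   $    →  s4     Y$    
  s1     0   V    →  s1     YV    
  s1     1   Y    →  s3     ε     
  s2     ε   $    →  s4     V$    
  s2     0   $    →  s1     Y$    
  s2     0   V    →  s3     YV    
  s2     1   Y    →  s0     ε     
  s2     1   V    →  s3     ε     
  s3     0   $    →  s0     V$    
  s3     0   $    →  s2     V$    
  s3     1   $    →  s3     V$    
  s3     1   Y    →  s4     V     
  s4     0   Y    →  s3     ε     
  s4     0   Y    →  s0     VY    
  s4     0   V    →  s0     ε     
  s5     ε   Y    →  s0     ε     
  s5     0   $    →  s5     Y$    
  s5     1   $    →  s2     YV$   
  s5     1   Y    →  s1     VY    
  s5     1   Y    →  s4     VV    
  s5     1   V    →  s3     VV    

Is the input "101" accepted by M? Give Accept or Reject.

Reject

No computation consumes all input and reaches a final state.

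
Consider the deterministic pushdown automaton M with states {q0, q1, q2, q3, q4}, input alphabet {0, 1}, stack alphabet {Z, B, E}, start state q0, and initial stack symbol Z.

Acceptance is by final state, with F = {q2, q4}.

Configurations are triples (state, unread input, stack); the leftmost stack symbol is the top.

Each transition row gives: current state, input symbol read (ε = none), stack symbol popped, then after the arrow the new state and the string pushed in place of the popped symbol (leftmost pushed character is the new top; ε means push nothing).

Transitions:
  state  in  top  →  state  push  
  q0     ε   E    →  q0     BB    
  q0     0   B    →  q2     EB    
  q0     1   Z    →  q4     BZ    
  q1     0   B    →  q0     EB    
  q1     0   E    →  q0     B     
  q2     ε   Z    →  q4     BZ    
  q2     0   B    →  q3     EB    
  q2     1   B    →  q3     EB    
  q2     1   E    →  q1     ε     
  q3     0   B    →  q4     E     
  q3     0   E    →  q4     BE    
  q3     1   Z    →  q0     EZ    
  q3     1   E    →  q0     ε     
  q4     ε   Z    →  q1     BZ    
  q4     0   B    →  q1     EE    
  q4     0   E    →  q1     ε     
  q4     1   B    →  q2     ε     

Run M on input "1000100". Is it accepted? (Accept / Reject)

Accept

(q0, 1000100, Z)
  read 1, top Z: go to q4, push BZ → (q4, 000100, BZ)
  read 0, top B: go to q1, push EE → (q1, 00100, EEZ)
  read 0, top E: go to q0, push B → (q0, 0100, BEZ)
  read 0, top B: go to q2, push EB → (q2, 100, EBEZ)
  read 1, top E: go to q1, push ε → (q1, 00, BEZ)
  read 0, top B: go to q0, push EB → (q0, 0, EBEZ)
  ε-move, top E: go to q0, push BB → (q0, 0, BBBEZ)
  read 0, top B: go to q2, push EB → (q2, ε, EBBBEZ)
All input consumed; state q2 ∈ F.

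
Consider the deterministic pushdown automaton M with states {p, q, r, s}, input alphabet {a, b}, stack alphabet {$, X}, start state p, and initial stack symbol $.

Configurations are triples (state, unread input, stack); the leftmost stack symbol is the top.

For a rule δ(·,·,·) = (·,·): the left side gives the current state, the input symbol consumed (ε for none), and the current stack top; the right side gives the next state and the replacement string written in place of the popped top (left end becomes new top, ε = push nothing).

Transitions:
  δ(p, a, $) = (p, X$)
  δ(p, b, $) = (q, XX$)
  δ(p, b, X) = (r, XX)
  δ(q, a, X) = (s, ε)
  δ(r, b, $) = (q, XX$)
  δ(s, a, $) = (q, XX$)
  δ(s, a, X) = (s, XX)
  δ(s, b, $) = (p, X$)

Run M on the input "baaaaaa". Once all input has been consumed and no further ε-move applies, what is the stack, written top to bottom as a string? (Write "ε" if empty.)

XXXXXX$

(p, baaaaaa, $)
  read b, top $: go to q, push XX$ → (q, aaaaaa, XX$)
  read a, top X: go to s, push ε → (s, aaaaa, X$)
  read a, top X: go to s, push XX → (s, aaaa, XX$)
  read a, top X: go to s, push XX → (s, aaa, XXX$)
  read a, top X: go to s, push XX → (s, aa, XXXX$)
  read a, top X: go to s, push XX → (s, a, XXXXX$)
  read a, top X: go to s, push XX → (s, ε, XXXXXX$)
All input consumed in state s with stack XXXXXX$.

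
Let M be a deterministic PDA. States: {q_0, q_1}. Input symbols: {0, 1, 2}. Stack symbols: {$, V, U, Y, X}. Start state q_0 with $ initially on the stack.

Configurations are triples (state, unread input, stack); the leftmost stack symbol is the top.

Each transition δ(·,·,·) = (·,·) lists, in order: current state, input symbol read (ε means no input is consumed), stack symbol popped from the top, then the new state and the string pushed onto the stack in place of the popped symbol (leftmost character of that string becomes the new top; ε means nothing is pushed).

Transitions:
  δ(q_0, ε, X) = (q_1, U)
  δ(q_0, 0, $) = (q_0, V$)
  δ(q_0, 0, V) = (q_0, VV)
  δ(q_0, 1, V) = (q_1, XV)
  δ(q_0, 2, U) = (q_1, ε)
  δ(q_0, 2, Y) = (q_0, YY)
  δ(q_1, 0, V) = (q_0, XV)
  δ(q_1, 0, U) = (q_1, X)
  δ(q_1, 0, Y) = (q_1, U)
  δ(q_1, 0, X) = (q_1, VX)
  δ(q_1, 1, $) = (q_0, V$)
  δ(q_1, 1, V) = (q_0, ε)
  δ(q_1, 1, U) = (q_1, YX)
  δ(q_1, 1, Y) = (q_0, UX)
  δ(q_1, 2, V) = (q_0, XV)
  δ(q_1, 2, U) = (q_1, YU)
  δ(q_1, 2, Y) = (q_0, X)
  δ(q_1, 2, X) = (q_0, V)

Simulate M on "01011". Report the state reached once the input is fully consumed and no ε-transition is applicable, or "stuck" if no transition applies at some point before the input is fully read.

(q_0, 01011, $)
  read 0, top $: go to q_0, push V$ → (q_0, 1011, V$)
  read 1, top V: go to q_1, push XV → (q_1, 011, XV$)
  read 0, top X: go to q_1, push VX → (q_1, 11, VXV$)
  read 1, top V: go to q_0, push ε → (q_0, 1, XV$)
  ε-move, top X: go to q_1, push U → (q_1, 1, UV$)
  read 1, top U: go to q_1, push YX → (q_1, ε, YXV$)
All input consumed; M is in state q_1.

q_1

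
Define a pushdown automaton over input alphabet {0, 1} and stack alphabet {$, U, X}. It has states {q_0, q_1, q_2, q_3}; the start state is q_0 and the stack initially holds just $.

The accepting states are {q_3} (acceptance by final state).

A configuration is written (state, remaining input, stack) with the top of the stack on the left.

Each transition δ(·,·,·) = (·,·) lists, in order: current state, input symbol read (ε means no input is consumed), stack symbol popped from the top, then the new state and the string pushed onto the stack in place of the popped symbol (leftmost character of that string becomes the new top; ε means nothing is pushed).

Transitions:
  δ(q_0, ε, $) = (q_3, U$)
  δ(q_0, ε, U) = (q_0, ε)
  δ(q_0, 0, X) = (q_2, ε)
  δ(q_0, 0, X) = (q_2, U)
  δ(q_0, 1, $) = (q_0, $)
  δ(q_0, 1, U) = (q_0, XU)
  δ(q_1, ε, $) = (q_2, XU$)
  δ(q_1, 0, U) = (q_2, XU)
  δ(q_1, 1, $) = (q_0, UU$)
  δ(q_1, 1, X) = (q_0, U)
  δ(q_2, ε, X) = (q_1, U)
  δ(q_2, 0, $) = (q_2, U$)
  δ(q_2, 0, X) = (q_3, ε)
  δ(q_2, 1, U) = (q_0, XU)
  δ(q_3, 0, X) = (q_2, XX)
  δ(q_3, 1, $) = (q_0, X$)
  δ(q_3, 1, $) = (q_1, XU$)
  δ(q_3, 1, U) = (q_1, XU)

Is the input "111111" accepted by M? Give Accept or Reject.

Accept

One accepting computation: (q_0, 111111, $) ⊢ (q_0, 11111, $) ⊢ (q_0, 1111, $) ⊢ (q_0, 111, $) ⊢ (q_0, 11, $) ⊢ (q_0, 1, $) ⊢ (q_0, ε, $) ⊢ (q_3, ε, U$)
All input consumed and state q_3 ∈ F.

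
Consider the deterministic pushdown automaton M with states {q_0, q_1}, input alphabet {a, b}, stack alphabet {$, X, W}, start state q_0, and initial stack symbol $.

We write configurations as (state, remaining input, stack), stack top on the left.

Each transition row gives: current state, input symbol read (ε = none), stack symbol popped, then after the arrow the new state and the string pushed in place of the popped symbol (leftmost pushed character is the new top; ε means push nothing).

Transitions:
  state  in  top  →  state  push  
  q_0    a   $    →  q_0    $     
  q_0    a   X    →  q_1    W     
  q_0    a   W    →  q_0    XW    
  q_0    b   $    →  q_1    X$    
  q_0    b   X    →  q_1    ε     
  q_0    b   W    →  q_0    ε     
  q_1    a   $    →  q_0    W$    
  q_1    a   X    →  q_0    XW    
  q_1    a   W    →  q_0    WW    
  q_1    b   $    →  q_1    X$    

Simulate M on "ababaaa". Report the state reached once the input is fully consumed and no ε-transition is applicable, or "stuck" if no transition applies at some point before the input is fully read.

q_1

(q_0, ababaaa, $) ⊢ (q_0, babaaa, $) ⊢ (q_1, abaaa, X$) ⊢ (q_0, baaa, XW$) ⊢ (q_1, aaa, W$) ⊢ (q_0, aa, WW$) ⊢ (q_0, a, XWW$) ⊢ (q_1, ε, WWW$)
All input consumed; M is in state q_1.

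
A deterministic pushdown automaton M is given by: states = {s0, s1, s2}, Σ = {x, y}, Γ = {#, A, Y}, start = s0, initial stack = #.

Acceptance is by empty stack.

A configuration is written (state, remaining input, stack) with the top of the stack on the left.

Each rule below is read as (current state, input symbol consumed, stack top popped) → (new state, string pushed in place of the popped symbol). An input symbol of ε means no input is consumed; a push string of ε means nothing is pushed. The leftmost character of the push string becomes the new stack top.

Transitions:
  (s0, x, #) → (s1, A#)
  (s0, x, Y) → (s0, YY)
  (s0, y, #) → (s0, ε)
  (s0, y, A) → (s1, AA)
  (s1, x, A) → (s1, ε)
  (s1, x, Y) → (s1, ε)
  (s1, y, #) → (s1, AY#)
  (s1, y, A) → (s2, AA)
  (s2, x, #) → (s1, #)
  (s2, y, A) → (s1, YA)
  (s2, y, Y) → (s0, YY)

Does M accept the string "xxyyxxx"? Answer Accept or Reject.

(s0, xxyyxxx, #) ⊢ (s1, xyyxxx, A#) ⊢ (s1, yyxxx, #) ⊢ (s1, yxxx, AY#) ⊢ (s2, xxx, AAY#)
No transition applies at (s2, xxx, AAY#); input not fully consumed.

Reject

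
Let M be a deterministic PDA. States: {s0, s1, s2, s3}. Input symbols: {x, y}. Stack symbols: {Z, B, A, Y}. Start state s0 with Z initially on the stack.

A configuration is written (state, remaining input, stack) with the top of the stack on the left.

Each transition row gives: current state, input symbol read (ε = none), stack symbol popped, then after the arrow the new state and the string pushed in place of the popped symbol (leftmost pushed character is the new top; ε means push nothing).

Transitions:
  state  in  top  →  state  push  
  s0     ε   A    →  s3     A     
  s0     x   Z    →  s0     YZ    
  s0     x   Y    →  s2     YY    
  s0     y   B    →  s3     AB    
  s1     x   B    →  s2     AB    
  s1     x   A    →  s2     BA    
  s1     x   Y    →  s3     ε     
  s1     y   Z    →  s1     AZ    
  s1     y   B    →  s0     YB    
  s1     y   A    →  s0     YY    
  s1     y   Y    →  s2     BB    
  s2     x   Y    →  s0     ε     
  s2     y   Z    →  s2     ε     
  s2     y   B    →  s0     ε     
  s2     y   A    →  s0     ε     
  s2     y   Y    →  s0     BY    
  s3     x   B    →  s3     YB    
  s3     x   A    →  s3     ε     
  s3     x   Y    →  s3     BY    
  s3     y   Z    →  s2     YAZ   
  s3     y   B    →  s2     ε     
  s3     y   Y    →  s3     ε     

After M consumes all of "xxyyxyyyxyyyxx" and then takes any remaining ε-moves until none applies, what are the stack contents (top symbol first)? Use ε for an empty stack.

(s0, xxyyxyyyxyyyxx, Z) ⊢ (s0, xyyxyyyxyyyxx, YZ) ⊢ (s2, yyxyyyxyyyxx, YYZ) ⊢ (s0, yxyyyxyyyxx, BYYZ) ⊢ (s3, xyyyxyyyxx, ABYYZ) ⊢ (s3, yyyxyyyxx, BYYZ) ⊢ (s2, yyxyyyxx, YYZ) ⊢ (s0, yxyyyxx, BYYZ) ⊢ (s3, xyyyxx, ABYYZ) ⊢ (s3, yyyxx, BYYZ) ⊢ (s2, yyxx, YYZ) ⊢ (s0, yxx, BYYZ) ⊢ (s3, xx, ABYYZ) ⊢ (s3, x, BYYZ) ⊢ (s3, ε, YBYYZ)
All input consumed in state s3 with stack YBYYZ.

YBYYZ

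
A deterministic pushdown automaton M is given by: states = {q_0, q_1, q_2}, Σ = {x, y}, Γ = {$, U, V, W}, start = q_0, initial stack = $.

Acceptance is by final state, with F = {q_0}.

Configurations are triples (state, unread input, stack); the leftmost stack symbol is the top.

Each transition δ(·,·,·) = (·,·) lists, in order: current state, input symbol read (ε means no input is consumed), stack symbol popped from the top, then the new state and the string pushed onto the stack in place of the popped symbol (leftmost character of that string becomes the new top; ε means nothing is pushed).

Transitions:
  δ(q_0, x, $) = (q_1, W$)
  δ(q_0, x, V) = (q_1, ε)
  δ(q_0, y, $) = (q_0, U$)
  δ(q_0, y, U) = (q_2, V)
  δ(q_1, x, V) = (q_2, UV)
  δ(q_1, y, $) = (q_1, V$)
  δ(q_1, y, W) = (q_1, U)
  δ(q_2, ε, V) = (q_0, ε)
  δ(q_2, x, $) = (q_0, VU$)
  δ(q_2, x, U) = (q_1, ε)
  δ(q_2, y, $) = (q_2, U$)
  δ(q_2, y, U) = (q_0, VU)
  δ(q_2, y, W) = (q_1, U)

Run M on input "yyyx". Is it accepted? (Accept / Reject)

Reject

(q_0, yyyx, $)
  read y, top $: go to q_0, push U$ → (q_0, yyx, U$)
  read y, top U: go to q_2, push V → (q_2, yx, V$)
  ε-move, top V: go to q_0, push ε → (q_0, yx, $)
  read y, top $: go to q_0, push U$ → (q_0, x, U$)
No transition applies at (q_0, x, U$); input not fully consumed.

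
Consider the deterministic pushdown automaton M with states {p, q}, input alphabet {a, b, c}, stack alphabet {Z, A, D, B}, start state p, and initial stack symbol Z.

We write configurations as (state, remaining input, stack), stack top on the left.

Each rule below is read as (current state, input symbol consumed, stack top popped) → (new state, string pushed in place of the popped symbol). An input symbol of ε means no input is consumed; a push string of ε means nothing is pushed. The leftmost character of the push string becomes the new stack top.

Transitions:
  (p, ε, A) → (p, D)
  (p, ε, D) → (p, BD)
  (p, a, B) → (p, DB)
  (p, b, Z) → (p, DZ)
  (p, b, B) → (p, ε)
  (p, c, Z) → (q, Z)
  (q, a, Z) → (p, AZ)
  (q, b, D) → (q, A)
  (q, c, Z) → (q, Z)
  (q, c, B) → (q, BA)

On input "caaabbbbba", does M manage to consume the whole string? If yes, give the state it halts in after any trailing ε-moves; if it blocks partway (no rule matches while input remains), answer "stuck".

(p, caaabbbbba, Z)
  read c, top Z: go to q, push Z → (q, aaabbbbba, Z)
  read a, top Z: go to p, push AZ → (p, aabbbbba, AZ)
  ε-move, top A: go to p, push D → (p, aabbbbba, DZ)
  ε-move, top D: go to p, push BD → (p, aabbbbba, BDZ)
  read a, top B: go to p, push DB → (p, abbbbba, DBDZ)
  ε-move, top D: go to p, push BD → (p, abbbbba, BDBDZ)
  read a, top B: go to p, push DB → (p, bbbbba, DBDBDZ)
  ε-move, top D: go to p, push BD → (p, bbbbba, BDBDBDZ)
  read b, top B: go to p, push ε → (p, bbbba, DBDBDZ)
  ε-move, top D: go to p, push BD → (p, bbbba, BDBDBDZ)
  read b, top B: go to p, push ε → (p, bbba, DBDBDZ)
  ε-move, top D: go to p, push BD → (p, bbba, BDBDBDZ)
  read b, top B: go to p, push ε → (p, bba, DBDBDZ)
  ε-move, top D: go to p, push BD → (p, bba, BDBDBDZ)
  read b, top B: go to p, push ε → (p, ba, DBDBDZ)
  ε-move, top D: go to p, push BD → (p, ba, BDBDBDZ)
  read b, top B: go to p, push ε → (p, a, DBDBDZ)
  ε-move, top D: go to p, push BD → (p, a, BDBDBDZ)
  read a, top B: go to p, push DB → (p, ε, DBDBDBDZ)
  ε-move, top D: go to p, push BD → (p, ε, BDBDBDBDZ)
All input consumed; M is in state p.

p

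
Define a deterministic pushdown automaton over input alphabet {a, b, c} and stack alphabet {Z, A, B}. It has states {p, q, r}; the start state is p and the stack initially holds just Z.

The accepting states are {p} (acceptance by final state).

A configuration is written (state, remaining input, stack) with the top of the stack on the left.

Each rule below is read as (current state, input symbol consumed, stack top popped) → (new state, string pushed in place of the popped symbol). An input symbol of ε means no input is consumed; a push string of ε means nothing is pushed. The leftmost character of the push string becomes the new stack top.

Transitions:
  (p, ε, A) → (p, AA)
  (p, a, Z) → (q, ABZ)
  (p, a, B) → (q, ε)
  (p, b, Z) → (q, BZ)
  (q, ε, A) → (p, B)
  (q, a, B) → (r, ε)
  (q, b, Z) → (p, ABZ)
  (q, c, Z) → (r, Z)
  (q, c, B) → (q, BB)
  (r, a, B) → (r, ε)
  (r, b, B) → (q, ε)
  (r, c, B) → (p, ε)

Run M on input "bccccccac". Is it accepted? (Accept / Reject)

Accept

(p, bccccccac, Z) ⊢ (q, ccccccac, BZ) ⊢ (q, cccccac, BBZ) ⊢ (q, ccccac, BBBZ) ⊢ (q, cccac, BBBBZ) ⊢ (q, ccac, BBBBBZ) ⊢ (q, cac, BBBBBBZ) ⊢ (q, ac, BBBBBBBZ) ⊢ (r, c, BBBBBBZ) ⊢ (p, ε, BBBBBZ)
All input consumed; state p ∈ F.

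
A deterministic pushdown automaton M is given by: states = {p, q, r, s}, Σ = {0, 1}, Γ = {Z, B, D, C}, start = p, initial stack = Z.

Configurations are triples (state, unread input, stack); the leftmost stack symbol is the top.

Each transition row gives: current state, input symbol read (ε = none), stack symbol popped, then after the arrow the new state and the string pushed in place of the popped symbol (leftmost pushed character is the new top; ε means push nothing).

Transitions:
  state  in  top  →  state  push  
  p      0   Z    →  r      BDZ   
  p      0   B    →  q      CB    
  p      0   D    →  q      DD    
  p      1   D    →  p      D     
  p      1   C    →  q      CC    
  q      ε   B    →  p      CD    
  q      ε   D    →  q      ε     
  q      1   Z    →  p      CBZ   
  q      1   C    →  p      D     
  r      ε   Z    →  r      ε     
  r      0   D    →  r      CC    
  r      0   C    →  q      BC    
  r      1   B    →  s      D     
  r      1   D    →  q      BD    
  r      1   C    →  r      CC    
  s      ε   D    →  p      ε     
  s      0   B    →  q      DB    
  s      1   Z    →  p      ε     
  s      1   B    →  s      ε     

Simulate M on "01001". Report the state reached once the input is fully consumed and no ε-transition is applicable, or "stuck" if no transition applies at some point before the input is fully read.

(p, 01001, Z)
  read 0, top Z: go to r, push BDZ → (r, 1001, BDZ)
  read 1, top B: go to s, push D → (s, 001, DDZ)
  ε-move, top D: go to p, push ε → (p, 001, DZ)
  read 0, top D: go to q, push DD → (q, 01, DDZ)
  ε-move, top D: go to q, push ε → (q, 01, DZ)
  ε-move, top D: go to q, push ε → (q, 01, Z)
No transition for (q, 0, top Z); M blocks with input 01 remaining.

stuck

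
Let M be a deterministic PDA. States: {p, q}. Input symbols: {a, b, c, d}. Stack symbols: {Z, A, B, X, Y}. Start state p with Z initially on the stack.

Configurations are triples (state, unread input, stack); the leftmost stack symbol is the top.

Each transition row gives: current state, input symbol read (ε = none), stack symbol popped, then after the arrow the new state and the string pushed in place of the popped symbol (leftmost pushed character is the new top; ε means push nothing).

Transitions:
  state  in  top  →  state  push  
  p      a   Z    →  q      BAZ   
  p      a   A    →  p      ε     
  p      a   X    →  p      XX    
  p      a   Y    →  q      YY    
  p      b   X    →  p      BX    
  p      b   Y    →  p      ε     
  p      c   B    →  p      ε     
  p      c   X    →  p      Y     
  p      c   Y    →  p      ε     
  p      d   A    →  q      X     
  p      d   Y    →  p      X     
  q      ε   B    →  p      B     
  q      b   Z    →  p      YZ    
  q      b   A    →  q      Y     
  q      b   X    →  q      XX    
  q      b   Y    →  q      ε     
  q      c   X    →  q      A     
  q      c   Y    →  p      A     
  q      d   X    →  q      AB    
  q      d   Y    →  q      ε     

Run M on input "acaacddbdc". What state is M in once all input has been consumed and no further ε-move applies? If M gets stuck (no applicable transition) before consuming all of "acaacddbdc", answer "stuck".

(p, acaacddbdc, Z) ⊢ (q, caacddbdc, BAZ) ⊢ (p, caacddbdc, BAZ) ⊢ (p, aacddbdc, AZ) ⊢ (p, acddbdc, Z) ⊢ (q, cddbdc, BAZ) ⊢ (p, cddbdc, BAZ) ⊢ (p, ddbdc, AZ) ⊢ (q, dbdc, XZ) ⊢ (q, bdc, ABZ) ⊢ (q, dc, YBZ) ⊢ (q, c, BZ) ⊢ (p, c, BZ) ⊢ (p, ε, Z)
All input consumed; M is in state p.

p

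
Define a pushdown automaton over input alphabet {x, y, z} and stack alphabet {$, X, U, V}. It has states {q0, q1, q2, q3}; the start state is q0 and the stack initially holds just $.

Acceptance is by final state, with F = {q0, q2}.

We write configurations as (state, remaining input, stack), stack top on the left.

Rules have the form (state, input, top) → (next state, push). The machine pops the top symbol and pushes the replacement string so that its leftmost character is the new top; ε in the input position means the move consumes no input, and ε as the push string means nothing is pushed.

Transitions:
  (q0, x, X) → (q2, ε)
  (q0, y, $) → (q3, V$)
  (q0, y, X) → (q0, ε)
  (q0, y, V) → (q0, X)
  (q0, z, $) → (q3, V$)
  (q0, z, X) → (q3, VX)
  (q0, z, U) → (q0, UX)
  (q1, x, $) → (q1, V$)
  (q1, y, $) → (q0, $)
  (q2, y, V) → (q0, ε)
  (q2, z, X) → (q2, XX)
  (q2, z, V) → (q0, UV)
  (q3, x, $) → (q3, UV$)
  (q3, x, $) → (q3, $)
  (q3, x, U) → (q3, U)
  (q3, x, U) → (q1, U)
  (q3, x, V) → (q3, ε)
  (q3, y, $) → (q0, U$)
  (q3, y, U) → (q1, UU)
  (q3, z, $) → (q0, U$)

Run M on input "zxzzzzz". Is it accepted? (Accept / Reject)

One accepting computation: (q0, zxzzzzz, $) ⊢ (q3, xzzzzz, V$) ⊢ (q3, zzzzz, $) ⊢ (q0, zzzz, U$) ⊢ (q0, zzz, UX$) ⊢ (q0, zz, UXX$) ⊢ (q0, z, UXXX$) ⊢ (q0, ε, UXXXX$)
All input consumed and state q0 ∈ F.

Accept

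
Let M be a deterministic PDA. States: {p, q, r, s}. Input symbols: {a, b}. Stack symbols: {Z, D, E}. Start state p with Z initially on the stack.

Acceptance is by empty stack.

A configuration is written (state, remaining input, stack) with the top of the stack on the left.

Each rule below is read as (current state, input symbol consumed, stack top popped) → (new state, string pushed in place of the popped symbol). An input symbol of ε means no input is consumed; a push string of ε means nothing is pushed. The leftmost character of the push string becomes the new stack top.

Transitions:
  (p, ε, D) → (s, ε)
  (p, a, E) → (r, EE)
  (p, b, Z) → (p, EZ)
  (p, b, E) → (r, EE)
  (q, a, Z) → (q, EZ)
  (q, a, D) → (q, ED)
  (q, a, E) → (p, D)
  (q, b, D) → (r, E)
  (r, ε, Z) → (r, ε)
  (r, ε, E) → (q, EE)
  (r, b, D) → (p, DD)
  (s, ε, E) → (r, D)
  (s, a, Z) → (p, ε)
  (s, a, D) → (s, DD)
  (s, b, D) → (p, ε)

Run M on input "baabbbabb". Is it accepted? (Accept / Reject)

Reject

(p, baabbbabb, Z)
  read b, top Z: go to p, push EZ → (p, aabbbabb, EZ)
  read a, top E: go to r, push EE → (r, abbbabb, EEZ)
  ε-move, top E: go to q, push EE → (q, abbbabb, EEEZ)
  read a, top E: go to p, push D → (p, bbbabb, DEEZ)
  ε-move, top D: go to s, push ε → (s, bbbabb, EEZ)
  ε-move, top E: go to r, push D → (r, bbbabb, DEZ)
  read b, top D: go to p, push DD → (p, bbabb, DDEZ)
  ε-move, top D: go to s, push ε → (s, bbabb, DEZ)
  read b, top D: go to p, push ε → (p, babb, EZ)
  read b, top E: go to r, push EE → (r, abb, EEZ)
  ε-move, top E: go to q, push EE → (q, abb, EEEZ)
  read a, top E: go to p, push D → (p, bb, DEEZ)
  ε-move, top D: go to s, push ε → (s, bb, EEZ)
  ε-move, top E: go to r, push D → (r, bb, DEZ)
  read b, top D: go to p, push DD → (p, b, DDEZ)
  ε-move, top D: go to s, push ε → (s, b, DEZ)
  read b, top D: go to p, push ε → (p, ε, EZ)
All input consumed; stack is EZ, not empty, and no further ε-move applies.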